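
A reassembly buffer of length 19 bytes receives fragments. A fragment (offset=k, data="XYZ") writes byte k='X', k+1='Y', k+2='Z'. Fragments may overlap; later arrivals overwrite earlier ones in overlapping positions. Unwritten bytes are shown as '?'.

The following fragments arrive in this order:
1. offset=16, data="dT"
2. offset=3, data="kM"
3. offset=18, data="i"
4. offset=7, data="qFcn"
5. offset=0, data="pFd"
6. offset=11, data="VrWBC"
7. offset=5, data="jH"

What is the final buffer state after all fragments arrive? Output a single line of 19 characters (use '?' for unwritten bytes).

Fragment 1: offset=16 data="dT" -> buffer=????????????????dT?
Fragment 2: offset=3 data="kM" -> buffer=???kM???????????dT?
Fragment 3: offset=18 data="i" -> buffer=???kM???????????dTi
Fragment 4: offset=7 data="qFcn" -> buffer=???kM??qFcn?????dTi
Fragment 5: offset=0 data="pFd" -> buffer=pFdkM??qFcn?????dTi
Fragment 6: offset=11 data="VrWBC" -> buffer=pFdkM??qFcnVrWBCdTi
Fragment 7: offset=5 data="jH" -> buffer=pFdkMjHqFcnVrWBCdTi

Answer: pFdkMjHqFcnVrWBCdTi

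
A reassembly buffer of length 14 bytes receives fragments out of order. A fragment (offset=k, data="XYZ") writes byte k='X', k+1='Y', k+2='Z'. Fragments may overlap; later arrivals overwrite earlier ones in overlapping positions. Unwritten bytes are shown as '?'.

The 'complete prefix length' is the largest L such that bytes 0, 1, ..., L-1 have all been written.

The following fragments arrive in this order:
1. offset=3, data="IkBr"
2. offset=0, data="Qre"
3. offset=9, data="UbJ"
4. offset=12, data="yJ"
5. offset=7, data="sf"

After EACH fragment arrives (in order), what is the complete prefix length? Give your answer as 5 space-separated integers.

Answer: 0 7 7 7 14

Derivation:
Fragment 1: offset=3 data="IkBr" -> buffer=???IkBr??????? -> prefix_len=0
Fragment 2: offset=0 data="Qre" -> buffer=QreIkBr??????? -> prefix_len=7
Fragment 3: offset=9 data="UbJ" -> buffer=QreIkBr??UbJ?? -> prefix_len=7
Fragment 4: offset=12 data="yJ" -> buffer=QreIkBr??UbJyJ -> prefix_len=7
Fragment 5: offset=7 data="sf" -> buffer=QreIkBrsfUbJyJ -> prefix_len=14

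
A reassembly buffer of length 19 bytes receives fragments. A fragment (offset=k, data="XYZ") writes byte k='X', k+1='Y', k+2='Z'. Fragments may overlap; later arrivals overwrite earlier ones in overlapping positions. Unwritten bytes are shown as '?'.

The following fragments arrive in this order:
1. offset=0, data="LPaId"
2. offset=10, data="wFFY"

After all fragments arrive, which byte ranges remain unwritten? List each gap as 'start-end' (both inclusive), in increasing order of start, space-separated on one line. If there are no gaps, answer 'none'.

Answer: 5-9 14-18

Derivation:
Fragment 1: offset=0 len=5
Fragment 2: offset=10 len=4
Gaps: 5-9 14-18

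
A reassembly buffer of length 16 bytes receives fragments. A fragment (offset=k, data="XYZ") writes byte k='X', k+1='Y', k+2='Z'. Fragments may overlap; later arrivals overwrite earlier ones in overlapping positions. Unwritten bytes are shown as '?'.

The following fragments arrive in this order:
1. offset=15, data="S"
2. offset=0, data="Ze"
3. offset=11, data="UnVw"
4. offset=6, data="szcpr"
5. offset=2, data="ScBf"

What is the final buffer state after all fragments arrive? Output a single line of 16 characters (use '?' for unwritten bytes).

Fragment 1: offset=15 data="S" -> buffer=???????????????S
Fragment 2: offset=0 data="Ze" -> buffer=Ze?????????????S
Fragment 3: offset=11 data="UnVw" -> buffer=Ze?????????UnVwS
Fragment 4: offset=6 data="szcpr" -> buffer=Ze????szcprUnVwS
Fragment 5: offset=2 data="ScBf" -> buffer=ZeScBfszcprUnVwS

Answer: ZeScBfszcprUnVwS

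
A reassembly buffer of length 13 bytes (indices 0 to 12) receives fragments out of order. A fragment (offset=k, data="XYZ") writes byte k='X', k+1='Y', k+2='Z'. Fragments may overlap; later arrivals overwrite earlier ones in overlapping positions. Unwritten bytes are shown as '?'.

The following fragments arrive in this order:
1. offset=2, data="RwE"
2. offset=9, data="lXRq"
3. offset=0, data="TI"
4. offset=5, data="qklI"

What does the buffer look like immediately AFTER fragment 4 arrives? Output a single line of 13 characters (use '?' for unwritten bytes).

Fragment 1: offset=2 data="RwE" -> buffer=??RwE????????
Fragment 2: offset=9 data="lXRq" -> buffer=??RwE????lXRq
Fragment 3: offset=0 data="TI" -> buffer=TIRwE????lXRq
Fragment 4: offset=5 data="qklI" -> buffer=TIRwEqklIlXRq

Answer: TIRwEqklIlXRq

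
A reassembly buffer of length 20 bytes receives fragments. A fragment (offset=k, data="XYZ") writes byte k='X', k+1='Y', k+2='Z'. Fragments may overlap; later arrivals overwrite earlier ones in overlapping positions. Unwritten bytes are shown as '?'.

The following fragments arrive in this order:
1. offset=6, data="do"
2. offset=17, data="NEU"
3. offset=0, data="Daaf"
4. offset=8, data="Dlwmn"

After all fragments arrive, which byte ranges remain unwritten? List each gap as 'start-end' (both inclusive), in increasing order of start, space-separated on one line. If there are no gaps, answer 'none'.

Fragment 1: offset=6 len=2
Fragment 2: offset=17 len=3
Fragment 3: offset=0 len=4
Fragment 4: offset=8 len=5
Gaps: 4-5 13-16

Answer: 4-5 13-16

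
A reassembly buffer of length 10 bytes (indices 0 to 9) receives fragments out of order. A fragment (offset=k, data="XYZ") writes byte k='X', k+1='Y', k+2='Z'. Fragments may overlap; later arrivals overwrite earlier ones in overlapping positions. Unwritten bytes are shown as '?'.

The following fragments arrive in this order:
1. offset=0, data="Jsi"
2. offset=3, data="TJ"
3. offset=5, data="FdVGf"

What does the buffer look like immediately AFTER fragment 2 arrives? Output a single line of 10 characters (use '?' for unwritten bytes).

Fragment 1: offset=0 data="Jsi" -> buffer=Jsi???????
Fragment 2: offset=3 data="TJ" -> buffer=JsiTJ?????

Answer: JsiTJ?????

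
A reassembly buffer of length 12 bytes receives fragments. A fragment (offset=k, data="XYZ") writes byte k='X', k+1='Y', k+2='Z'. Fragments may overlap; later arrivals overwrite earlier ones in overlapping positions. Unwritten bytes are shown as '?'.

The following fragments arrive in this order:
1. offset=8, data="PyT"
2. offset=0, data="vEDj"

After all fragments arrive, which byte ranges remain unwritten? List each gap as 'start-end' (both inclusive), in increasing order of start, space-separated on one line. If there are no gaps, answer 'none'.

Fragment 1: offset=8 len=3
Fragment 2: offset=0 len=4
Gaps: 4-7 11-11

Answer: 4-7 11-11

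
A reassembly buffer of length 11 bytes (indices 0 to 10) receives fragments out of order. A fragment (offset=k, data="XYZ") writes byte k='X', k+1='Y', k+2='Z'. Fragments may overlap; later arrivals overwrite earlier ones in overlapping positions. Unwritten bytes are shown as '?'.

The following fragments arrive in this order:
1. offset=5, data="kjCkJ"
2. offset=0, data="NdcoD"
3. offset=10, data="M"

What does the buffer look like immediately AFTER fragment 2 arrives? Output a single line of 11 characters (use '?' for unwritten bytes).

Answer: NdcoDkjCkJ?

Derivation:
Fragment 1: offset=5 data="kjCkJ" -> buffer=?????kjCkJ?
Fragment 2: offset=0 data="NdcoD" -> buffer=NdcoDkjCkJ?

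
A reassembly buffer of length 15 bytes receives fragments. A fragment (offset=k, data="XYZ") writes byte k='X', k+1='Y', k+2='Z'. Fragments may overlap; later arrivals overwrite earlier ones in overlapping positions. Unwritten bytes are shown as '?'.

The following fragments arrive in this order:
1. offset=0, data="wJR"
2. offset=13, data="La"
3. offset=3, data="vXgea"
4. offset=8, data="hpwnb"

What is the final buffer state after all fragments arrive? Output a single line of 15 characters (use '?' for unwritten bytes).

Answer: wJRvXgeahpwnbLa

Derivation:
Fragment 1: offset=0 data="wJR" -> buffer=wJR????????????
Fragment 2: offset=13 data="La" -> buffer=wJR??????????La
Fragment 3: offset=3 data="vXgea" -> buffer=wJRvXgea?????La
Fragment 4: offset=8 data="hpwnb" -> buffer=wJRvXgeahpwnbLa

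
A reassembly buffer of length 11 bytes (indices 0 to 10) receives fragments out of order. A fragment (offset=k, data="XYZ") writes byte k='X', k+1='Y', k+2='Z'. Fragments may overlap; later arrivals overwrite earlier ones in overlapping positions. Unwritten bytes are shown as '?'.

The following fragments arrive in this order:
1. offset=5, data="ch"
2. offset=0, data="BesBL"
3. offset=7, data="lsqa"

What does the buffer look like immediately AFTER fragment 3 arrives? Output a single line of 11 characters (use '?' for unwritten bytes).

Answer: BesBLchlsqa

Derivation:
Fragment 1: offset=5 data="ch" -> buffer=?????ch????
Fragment 2: offset=0 data="BesBL" -> buffer=BesBLch????
Fragment 3: offset=7 data="lsqa" -> buffer=BesBLchlsqa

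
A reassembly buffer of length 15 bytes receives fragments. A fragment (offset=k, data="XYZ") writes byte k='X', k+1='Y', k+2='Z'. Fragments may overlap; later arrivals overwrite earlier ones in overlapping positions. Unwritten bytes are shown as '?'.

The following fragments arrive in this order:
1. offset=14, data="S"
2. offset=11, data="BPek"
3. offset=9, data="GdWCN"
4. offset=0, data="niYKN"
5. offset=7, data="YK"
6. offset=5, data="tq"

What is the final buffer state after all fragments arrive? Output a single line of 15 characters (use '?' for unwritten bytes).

Fragment 1: offset=14 data="S" -> buffer=??????????????S
Fragment 2: offset=11 data="BPek" -> buffer=???????????BPek
Fragment 3: offset=9 data="GdWCN" -> buffer=?????????GdWCNk
Fragment 4: offset=0 data="niYKN" -> buffer=niYKN????GdWCNk
Fragment 5: offset=7 data="YK" -> buffer=niYKN??YKGdWCNk
Fragment 6: offset=5 data="tq" -> buffer=niYKNtqYKGdWCNk

Answer: niYKNtqYKGdWCNk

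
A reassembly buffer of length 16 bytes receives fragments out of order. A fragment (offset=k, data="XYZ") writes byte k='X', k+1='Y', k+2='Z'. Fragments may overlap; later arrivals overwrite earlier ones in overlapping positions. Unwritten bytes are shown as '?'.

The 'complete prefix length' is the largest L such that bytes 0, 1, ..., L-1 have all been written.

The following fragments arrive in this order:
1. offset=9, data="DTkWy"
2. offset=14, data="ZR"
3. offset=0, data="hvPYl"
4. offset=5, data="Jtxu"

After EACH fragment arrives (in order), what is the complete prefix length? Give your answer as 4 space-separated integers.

Fragment 1: offset=9 data="DTkWy" -> buffer=?????????DTkWy?? -> prefix_len=0
Fragment 2: offset=14 data="ZR" -> buffer=?????????DTkWyZR -> prefix_len=0
Fragment 3: offset=0 data="hvPYl" -> buffer=hvPYl????DTkWyZR -> prefix_len=5
Fragment 4: offset=5 data="Jtxu" -> buffer=hvPYlJtxuDTkWyZR -> prefix_len=16

Answer: 0 0 5 16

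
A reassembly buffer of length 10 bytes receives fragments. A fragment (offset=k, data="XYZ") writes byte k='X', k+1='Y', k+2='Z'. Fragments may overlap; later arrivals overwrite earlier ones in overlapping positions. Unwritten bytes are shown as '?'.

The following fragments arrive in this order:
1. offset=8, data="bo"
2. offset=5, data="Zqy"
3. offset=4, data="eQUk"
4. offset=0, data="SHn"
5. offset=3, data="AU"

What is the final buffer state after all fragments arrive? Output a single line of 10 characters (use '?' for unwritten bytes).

Fragment 1: offset=8 data="bo" -> buffer=????????bo
Fragment 2: offset=5 data="Zqy" -> buffer=?????Zqybo
Fragment 3: offset=4 data="eQUk" -> buffer=????eQUkbo
Fragment 4: offset=0 data="SHn" -> buffer=SHn?eQUkbo
Fragment 5: offset=3 data="AU" -> buffer=SHnAUQUkbo

Answer: SHnAUQUkbo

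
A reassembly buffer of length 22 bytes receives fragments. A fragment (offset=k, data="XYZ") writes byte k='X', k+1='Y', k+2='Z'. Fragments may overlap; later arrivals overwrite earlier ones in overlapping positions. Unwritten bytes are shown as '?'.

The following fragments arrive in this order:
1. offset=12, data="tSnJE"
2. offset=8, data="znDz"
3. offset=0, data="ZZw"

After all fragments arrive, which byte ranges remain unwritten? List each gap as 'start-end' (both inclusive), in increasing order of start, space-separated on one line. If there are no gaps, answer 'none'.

Answer: 3-7 17-21

Derivation:
Fragment 1: offset=12 len=5
Fragment 2: offset=8 len=4
Fragment 3: offset=0 len=3
Gaps: 3-7 17-21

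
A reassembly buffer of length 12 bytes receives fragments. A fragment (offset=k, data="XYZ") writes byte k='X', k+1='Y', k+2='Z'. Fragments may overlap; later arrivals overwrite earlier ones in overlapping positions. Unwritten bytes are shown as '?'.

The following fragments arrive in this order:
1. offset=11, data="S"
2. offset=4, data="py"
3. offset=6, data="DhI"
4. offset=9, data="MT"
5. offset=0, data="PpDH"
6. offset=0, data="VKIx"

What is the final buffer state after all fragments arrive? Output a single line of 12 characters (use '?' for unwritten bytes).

Fragment 1: offset=11 data="S" -> buffer=???????????S
Fragment 2: offset=4 data="py" -> buffer=????py?????S
Fragment 3: offset=6 data="DhI" -> buffer=????pyDhI??S
Fragment 4: offset=9 data="MT" -> buffer=????pyDhIMTS
Fragment 5: offset=0 data="PpDH" -> buffer=PpDHpyDhIMTS
Fragment 6: offset=0 data="VKIx" -> buffer=VKIxpyDhIMTS

Answer: VKIxpyDhIMTS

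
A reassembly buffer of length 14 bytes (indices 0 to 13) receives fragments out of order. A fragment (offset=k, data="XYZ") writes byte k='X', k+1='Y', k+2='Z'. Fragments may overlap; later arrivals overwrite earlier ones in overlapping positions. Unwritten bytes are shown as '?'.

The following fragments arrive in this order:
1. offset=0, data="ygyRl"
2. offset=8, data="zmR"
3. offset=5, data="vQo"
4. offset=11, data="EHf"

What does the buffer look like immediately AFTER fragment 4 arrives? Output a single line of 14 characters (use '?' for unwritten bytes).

Fragment 1: offset=0 data="ygyRl" -> buffer=ygyRl?????????
Fragment 2: offset=8 data="zmR" -> buffer=ygyRl???zmR???
Fragment 3: offset=5 data="vQo" -> buffer=ygyRlvQozmR???
Fragment 4: offset=11 data="EHf" -> buffer=ygyRlvQozmREHf

Answer: ygyRlvQozmREHf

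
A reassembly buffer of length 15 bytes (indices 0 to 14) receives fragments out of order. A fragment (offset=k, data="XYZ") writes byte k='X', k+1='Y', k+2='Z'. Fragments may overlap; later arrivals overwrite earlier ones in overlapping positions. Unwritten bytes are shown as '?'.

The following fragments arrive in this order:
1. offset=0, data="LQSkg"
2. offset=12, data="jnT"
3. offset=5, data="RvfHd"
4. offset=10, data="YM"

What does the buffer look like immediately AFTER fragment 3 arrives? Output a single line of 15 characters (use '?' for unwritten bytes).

Fragment 1: offset=0 data="LQSkg" -> buffer=LQSkg??????????
Fragment 2: offset=12 data="jnT" -> buffer=LQSkg???????jnT
Fragment 3: offset=5 data="RvfHd" -> buffer=LQSkgRvfHd??jnT

Answer: LQSkgRvfHd??jnT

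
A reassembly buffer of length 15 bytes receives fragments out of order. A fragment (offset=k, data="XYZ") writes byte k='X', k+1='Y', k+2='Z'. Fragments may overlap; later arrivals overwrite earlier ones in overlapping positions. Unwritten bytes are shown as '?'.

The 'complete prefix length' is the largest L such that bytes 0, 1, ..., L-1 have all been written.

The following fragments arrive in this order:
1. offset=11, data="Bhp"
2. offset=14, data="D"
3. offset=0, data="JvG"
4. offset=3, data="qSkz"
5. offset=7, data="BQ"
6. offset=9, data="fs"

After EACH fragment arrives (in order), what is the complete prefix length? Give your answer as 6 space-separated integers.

Answer: 0 0 3 7 9 15

Derivation:
Fragment 1: offset=11 data="Bhp" -> buffer=???????????Bhp? -> prefix_len=0
Fragment 2: offset=14 data="D" -> buffer=???????????BhpD -> prefix_len=0
Fragment 3: offset=0 data="JvG" -> buffer=JvG????????BhpD -> prefix_len=3
Fragment 4: offset=3 data="qSkz" -> buffer=JvGqSkz????BhpD -> prefix_len=7
Fragment 5: offset=7 data="BQ" -> buffer=JvGqSkzBQ??BhpD -> prefix_len=9
Fragment 6: offset=9 data="fs" -> buffer=JvGqSkzBQfsBhpD -> prefix_len=15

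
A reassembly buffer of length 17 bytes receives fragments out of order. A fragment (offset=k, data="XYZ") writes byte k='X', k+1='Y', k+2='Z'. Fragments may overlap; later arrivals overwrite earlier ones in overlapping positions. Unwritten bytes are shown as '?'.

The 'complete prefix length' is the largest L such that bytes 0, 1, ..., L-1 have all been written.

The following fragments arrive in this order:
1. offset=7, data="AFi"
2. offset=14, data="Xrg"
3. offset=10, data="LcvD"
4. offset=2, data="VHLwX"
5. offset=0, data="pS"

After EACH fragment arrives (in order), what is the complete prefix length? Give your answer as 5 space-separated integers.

Fragment 1: offset=7 data="AFi" -> buffer=???????AFi??????? -> prefix_len=0
Fragment 2: offset=14 data="Xrg" -> buffer=???????AFi????Xrg -> prefix_len=0
Fragment 3: offset=10 data="LcvD" -> buffer=???????AFiLcvDXrg -> prefix_len=0
Fragment 4: offset=2 data="VHLwX" -> buffer=??VHLwXAFiLcvDXrg -> prefix_len=0
Fragment 5: offset=0 data="pS" -> buffer=pSVHLwXAFiLcvDXrg -> prefix_len=17

Answer: 0 0 0 0 17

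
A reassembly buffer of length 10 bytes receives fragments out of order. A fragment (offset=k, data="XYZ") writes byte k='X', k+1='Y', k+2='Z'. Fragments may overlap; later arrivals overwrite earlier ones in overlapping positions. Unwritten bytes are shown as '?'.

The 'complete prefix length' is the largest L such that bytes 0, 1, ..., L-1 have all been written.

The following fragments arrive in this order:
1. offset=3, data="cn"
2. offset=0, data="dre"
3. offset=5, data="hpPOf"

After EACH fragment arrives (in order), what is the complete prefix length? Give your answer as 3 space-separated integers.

Fragment 1: offset=3 data="cn" -> buffer=???cn????? -> prefix_len=0
Fragment 2: offset=0 data="dre" -> buffer=drecn????? -> prefix_len=5
Fragment 3: offset=5 data="hpPOf" -> buffer=drecnhpPOf -> prefix_len=10

Answer: 0 5 10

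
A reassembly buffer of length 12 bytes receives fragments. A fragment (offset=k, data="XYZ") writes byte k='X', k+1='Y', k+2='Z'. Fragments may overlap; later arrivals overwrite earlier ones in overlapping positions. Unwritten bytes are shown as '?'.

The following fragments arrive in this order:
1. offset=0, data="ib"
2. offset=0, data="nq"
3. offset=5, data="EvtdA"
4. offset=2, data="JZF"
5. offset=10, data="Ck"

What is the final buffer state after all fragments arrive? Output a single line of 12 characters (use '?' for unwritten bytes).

Fragment 1: offset=0 data="ib" -> buffer=ib??????????
Fragment 2: offset=0 data="nq" -> buffer=nq??????????
Fragment 3: offset=5 data="EvtdA" -> buffer=nq???EvtdA??
Fragment 4: offset=2 data="JZF" -> buffer=nqJZFEvtdA??
Fragment 5: offset=10 data="Ck" -> buffer=nqJZFEvtdACk

Answer: nqJZFEvtdACk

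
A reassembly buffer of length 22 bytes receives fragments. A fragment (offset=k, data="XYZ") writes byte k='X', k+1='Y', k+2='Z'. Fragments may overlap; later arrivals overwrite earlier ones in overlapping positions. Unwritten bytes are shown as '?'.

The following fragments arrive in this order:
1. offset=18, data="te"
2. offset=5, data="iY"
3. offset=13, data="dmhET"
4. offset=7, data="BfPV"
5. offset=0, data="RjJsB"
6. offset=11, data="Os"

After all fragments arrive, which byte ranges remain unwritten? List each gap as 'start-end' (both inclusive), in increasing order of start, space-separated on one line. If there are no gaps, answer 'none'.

Fragment 1: offset=18 len=2
Fragment 2: offset=5 len=2
Fragment 3: offset=13 len=5
Fragment 4: offset=7 len=4
Fragment 5: offset=0 len=5
Fragment 6: offset=11 len=2
Gaps: 20-21

Answer: 20-21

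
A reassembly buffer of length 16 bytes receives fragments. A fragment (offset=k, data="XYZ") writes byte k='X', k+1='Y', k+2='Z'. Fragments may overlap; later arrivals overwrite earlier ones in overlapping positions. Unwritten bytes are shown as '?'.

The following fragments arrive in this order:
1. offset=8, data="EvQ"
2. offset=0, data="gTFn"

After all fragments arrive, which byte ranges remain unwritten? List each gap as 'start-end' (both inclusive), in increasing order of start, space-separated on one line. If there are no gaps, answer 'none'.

Fragment 1: offset=8 len=3
Fragment 2: offset=0 len=4
Gaps: 4-7 11-15

Answer: 4-7 11-15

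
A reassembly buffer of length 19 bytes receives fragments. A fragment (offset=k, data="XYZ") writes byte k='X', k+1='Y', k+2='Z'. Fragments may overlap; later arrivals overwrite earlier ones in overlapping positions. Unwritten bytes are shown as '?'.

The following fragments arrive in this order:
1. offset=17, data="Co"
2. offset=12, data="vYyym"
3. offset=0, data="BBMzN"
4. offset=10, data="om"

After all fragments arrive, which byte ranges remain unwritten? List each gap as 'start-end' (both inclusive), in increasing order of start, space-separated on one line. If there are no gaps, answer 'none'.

Answer: 5-9

Derivation:
Fragment 1: offset=17 len=2
Fragment 2: offset=12 len=5
Fragment 3: offset=0 len=5
Fragment 4: offset=10 len=2
Gaps: 5-9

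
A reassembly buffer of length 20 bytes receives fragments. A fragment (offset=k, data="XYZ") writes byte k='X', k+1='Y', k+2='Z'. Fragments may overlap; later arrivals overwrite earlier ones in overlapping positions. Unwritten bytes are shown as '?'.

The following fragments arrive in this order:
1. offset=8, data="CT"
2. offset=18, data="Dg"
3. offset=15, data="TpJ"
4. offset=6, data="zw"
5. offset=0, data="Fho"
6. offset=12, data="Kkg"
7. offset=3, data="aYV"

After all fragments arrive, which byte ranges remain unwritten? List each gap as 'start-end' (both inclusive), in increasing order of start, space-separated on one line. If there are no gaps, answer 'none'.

Fragment 1: offset=8 len=2
Fragment 2: offset=18 len=2
Fragment 3: offset=15 len=3
Fragment 4: offset=6 len=2
Fragment 5: offset=0 len=3
Fragment 6: offset=12 len=3
Fragment 7: offset=3 len=3
Gaps: 10-11

Answer: 10-11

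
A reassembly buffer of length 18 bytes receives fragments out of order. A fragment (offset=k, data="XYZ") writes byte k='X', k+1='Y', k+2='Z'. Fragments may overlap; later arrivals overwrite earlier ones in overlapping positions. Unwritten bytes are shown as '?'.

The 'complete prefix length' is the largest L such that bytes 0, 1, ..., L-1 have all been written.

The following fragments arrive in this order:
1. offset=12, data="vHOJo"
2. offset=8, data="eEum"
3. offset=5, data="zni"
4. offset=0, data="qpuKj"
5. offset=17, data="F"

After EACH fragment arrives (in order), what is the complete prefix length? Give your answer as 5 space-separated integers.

Answer: 0 0 0 17 18

Derivation:
Fragment 1: offset=12 data="vHOJo" -> buffer=????????????vHOJo? -> prefix_len=0
Fragment 2: offset=8 data="eEum" -> buffer=????????eEumvHOJo? -> prefix_len=0
Fragment 3: offset=5 data="zni" -> buffer=?????znieEumvHOJo? -> prefix_len=0
Fragment 4: offset=0 data="qpuKj" -> buffer=qpuKjznieEumvHOJo? -> prefix_len=17
Fragment 5: offset=17 data="F" -> buffer=qpuKjznieEumvHOJoF -> prefix_len=18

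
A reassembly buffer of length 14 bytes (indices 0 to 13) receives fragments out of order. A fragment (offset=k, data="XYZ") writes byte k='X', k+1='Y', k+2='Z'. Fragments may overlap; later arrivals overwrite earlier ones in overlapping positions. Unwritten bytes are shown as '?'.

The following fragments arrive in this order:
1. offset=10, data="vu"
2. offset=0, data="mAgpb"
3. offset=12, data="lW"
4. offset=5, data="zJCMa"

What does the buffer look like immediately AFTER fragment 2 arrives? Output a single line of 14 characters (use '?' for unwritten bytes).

Answer: mAgpb?????vu??

Derivation:
Fragment 1: offset=10 data="vu" -> buffer=??????????vu??
Fragment 2: offset=0 data="mAgpb" -> buffer=mAgpb?????vu??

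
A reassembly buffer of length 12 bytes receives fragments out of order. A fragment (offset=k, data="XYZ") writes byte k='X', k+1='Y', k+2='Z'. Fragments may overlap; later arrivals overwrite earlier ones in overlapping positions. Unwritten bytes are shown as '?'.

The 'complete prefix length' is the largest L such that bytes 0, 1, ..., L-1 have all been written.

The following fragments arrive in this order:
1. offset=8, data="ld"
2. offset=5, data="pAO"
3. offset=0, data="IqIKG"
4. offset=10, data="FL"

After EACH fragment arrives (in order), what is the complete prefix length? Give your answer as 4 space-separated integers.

Fragment 1: offset=8 data="ld" -> buffer=????????ld?? -> prefix_len=0
Fragment 2: offset=5 data="pAO" -> buffer=?????pAOld?? -> prefix_len=0
Fragment 3: offset=0 data="IqIKG" -> buffer=IqIKGpAOld?? -> prefix_len=10
Fragment 4: offset=10 data="FL" -> buffer=IqIKGpAOldFL -> prefix_len=12

Answer: 0 0 10 12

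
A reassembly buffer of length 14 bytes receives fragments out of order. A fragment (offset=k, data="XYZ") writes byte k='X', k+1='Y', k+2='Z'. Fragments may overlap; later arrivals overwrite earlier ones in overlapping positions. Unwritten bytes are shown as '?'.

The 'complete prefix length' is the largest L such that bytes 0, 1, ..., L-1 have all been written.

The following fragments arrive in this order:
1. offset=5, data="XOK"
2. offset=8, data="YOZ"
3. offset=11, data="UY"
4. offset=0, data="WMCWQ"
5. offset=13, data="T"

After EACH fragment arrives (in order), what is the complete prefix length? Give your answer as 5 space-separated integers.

Answer: 0 0 0 13 14

Derivation:
Fragment 1: offset=5 data="XOK" -> buffer=?????XOK?????? -> prefix_len=0
Fragment 2: offset=8 data="YOZ" -> buffer=?????XOKYOZ??? -> prefix_len=0
Fragment 3: offset=11 data="UY" -> buffer=?????XOKYOZUY? -> prefix_len=0
Fragment 4: offset=0 data="WMCWQ" -> buffer=WMCWQXOKYOZUY? -> prefix_len=13
Fragment 5: offset=13 data="T" -> buffer=WMCWQXOKYOZUYT -> prefix_len=14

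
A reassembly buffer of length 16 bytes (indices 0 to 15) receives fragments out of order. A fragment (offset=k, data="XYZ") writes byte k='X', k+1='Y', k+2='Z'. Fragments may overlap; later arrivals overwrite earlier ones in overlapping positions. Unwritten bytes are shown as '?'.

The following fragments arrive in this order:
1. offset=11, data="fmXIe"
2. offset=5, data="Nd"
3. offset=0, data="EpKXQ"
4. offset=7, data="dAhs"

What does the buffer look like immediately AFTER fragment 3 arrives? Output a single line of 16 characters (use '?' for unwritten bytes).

Fragment 1: offset=11 data="fmXIe" -> buffer=???????????fmXIe
Fragment 2: offset=5 data="Nd" -> buffer=?????Nd????fmXIe
Fragment 3: offset=0 data="EpKXQ" -> buffer=EpKXQNd????fmXIe

Answer: EpKXQNd????fmXIe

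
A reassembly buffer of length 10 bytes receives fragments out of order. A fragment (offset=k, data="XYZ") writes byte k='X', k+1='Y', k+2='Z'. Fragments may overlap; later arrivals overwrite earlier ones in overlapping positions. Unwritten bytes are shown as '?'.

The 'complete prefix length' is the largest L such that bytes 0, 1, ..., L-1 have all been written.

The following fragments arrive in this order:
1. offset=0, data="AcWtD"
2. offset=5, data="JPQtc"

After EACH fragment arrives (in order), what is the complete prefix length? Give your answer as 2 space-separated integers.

Fragment 1: offset=0 data="AcWtD" -> buffer=AcWtD????? -> prefix_len=5
Fragment 2: offset=5 data="JPQtc" -> buffer=AcWtDJPQtc -> prefix_len=10

Answer: 5 10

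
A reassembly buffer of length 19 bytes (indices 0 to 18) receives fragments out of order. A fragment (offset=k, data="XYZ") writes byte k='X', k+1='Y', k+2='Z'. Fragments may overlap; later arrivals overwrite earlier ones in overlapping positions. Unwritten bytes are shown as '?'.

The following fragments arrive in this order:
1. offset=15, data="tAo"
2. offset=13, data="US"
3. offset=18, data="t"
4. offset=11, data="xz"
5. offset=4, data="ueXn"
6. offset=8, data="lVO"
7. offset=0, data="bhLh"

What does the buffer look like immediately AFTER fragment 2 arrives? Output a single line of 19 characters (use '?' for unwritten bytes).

Fragment 1: offset=15 data="tAo" -> buffer=???????????????tAo?
Fragment 2: offset=13 data="US" -> buffer=?????????????UStAo?

Answer: ?????????????UStAo?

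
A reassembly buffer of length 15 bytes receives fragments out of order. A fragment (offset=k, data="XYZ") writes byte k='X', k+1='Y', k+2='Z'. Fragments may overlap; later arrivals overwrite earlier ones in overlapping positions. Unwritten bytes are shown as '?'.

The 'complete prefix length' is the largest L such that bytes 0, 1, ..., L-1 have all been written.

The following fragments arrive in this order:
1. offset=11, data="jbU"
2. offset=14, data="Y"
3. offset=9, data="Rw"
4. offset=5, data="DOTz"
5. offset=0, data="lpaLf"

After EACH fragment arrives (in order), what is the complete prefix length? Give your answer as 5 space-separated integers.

Answer: 0 0 0 0 15

Derivation:
Fragment 1: offset=11 data="jbU" -> buffer=???????????jbU? -> prefix_len=0
Fragment 2: offset=14 data="Y" -> buffer=???????????jbUY -> prefix_len=0
Fragment 3: offset=9 data="Rw" -> buffer=?????????RwjbUY -> prefix_len=0
Fragment 4: offset=5 data="DOTz" -> buffer=?????DOTzRwjbUY -> prefix_len=0
Fragment 5: offset=0 data="lpaLf" -> buffer=lpaLfDOTzRwjbUY -> prefix_len=15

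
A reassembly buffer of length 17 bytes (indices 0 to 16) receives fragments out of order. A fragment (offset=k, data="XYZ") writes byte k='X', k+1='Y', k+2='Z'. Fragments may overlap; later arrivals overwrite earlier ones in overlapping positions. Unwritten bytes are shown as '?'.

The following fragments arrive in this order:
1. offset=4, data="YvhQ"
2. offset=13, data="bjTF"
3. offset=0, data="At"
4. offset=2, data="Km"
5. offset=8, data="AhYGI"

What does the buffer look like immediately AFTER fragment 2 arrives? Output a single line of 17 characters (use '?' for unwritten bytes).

Answer: ????YvhQ?????bjTF

Derivation:
Fragment 1: offset=4 data="YvhQ" -> buffer=????YvhQ?????????
Fragment 2: offset=13 data="bjTF" -> buffer=????YvhQ?????bjTF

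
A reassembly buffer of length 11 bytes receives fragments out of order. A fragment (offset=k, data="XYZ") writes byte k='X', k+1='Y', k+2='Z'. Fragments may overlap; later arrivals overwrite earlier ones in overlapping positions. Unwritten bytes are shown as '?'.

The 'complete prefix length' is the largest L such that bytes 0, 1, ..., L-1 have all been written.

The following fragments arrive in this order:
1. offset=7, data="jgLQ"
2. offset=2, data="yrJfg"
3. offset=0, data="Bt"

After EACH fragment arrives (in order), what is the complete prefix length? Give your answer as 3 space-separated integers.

Answer: 0 0 11

Derivation:
Fragment 1: offset=7 data="jgLQ" -> buffer=???????jgLQ -> prefix_len=0
Fragment 2: offset=2 data="yrJfg" -> buffer=??yrJfgjgLQ -> prefix_len=0
Fragment 3: offset=0 data="Bt" -> buffer=BtyrJfgjgLQ -> prefix_len=11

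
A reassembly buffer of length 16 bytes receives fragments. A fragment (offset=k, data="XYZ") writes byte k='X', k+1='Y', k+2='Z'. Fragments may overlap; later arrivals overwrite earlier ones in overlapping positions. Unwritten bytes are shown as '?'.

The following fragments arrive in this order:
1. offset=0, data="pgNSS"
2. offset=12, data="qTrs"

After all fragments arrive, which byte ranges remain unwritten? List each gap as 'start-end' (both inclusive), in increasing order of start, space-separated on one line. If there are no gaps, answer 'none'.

Answer: 5-11

Derivation:
Fragment 1: offset=0 len=5
Fragment 2: offset=12 len=4
Gaps: 5-11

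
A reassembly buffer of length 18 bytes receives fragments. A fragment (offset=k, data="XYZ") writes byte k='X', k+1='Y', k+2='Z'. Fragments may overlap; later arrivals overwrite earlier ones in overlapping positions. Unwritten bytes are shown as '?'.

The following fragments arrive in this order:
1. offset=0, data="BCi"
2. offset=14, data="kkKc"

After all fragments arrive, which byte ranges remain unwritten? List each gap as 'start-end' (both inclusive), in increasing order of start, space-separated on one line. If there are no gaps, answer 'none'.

Fragment 1: offset=0 len=3
Fragment 2: offset=14 len=4
Gaps: 3-13

Answer: 3-13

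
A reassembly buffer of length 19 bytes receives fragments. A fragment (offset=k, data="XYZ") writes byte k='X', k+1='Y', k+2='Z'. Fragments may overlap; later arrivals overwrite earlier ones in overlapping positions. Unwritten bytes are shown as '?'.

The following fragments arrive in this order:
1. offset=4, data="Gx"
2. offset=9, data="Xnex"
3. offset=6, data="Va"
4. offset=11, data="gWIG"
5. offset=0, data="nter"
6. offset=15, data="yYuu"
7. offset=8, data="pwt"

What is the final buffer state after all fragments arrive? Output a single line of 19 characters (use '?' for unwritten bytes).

Answer: nterGxVapwtgWIGyYuu

Derivation:
Fragment 1: offset=4 data="Gx" -> buffer=????Gx?????????????
Fragment 2: offset=9 data="Xnex" -> buffer=????Gx???Xnex??????
Fragment 3: offset=6 data="Va" -> buffer=????GxVa?Xnex??????
Fragment 4: offset=11 data="gWIG" -> buffer=????GxVa?XngWIG????
Fragment 5: offset=0 data="nter" -> buffer=nterGxVa?XngWIG????
Fragment 6: offset=15 data="yYuu" -> buffer=nterGxVa?XngWIGyYuu
Fragment 7: offset=8 data="pwt" -> buffer=nterGxVapwtgWIGyYuu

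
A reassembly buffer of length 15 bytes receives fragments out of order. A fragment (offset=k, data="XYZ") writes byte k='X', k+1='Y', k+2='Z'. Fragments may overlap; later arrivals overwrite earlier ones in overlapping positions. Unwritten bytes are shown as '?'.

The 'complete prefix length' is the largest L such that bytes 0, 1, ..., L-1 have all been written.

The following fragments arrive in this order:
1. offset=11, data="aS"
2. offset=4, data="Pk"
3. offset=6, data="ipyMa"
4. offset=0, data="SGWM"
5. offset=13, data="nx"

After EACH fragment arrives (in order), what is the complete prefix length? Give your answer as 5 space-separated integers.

Fragment 1: offset=11 data="aS" -> buffer=???????????aS?? -> prefix_len=0
Fragment 2: offset=4 data="Pk" -> buffer=????Pk?????aS?? -> prefix_len=0
Fragment 3: offset=6 data="ipyMa" -> buffer=????PkipyMaaS?? -> prefix_len=0
Fragment 4: offset=0 data="SGWM" -> buffer=SGWMPkipyMaaS?? -> prefix_len=13
Fragment 5: offset=13 data="nx" -> buffer=SGWMPkipyMaaSnx -> prefix_len=15

Answer: 0 0 0 13 15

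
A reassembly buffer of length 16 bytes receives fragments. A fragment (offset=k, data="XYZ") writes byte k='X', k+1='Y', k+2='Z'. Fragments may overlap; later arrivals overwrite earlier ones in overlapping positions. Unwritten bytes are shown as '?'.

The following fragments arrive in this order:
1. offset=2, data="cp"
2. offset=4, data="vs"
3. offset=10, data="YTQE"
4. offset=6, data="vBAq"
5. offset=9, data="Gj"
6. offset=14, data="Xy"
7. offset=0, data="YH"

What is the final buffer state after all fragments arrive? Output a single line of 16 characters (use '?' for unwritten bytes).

Fragment 1: offset=2 data="cp" -> buffer=??cp????????????
Fragment 2: offset=4 data="vs" -> buffer=??cpvs??????????
Fragment 3: offset=10 data="YTQE" -> buffer=??cpvs????YTQE??
Fragment 4: offset=6 data="vBAq" -> buffer=??cpvsvBAqYTQE??
Fragment 5: offset=9 data="Gj" -> buffer=??cpvsvBAGjTQE??
Fragment 6: offset=14 data="Xy" -> buffer=??cpvsvBAGjTQEXy
Fragment 7: offset=0 data="YH" -> buffer=YHcpvsvBAGjTQEXy

Answer: YHcpvsvBAGjTQEXy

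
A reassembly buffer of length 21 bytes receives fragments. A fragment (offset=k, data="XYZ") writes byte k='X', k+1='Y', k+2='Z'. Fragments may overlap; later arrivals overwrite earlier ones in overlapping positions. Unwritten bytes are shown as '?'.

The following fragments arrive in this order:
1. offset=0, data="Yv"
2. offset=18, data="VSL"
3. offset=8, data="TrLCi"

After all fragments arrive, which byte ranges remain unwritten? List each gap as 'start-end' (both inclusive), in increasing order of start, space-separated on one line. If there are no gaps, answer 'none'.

Fragment 1: offset=0 len=2
Fragment 2: offset=18 len=3
Fragment 3: offset=8 len=5
Gaps: 2-7 13-17

Answer: 2-7 13-17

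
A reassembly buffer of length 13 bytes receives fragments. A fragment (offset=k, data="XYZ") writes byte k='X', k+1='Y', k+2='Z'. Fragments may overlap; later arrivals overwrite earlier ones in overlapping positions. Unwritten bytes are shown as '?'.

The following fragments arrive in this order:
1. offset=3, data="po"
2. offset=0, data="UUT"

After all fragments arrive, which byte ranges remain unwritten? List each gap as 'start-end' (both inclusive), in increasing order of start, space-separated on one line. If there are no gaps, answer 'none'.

Fragment 1: offset=3 len=2
Fragment 2: offset=0 len=3
Gaps: 5-12

Answer: 5-12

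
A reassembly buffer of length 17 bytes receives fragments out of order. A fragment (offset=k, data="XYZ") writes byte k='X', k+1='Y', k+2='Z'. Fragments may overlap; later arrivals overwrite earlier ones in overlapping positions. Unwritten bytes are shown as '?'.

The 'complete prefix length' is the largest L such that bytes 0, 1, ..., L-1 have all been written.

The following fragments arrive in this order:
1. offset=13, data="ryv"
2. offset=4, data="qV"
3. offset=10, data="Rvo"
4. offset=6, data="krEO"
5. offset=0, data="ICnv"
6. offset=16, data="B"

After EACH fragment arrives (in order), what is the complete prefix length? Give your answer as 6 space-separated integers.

Fragment 1: offset=13 data="ryv" -> buffer=?????????????ryv? -> prefix_len=0
Fragment 2: offset=4 data="qV" -> buffer=????qV???????ryv? -> prefix_len=0
Fragment 3: offset=10 data="Rvo" -> buffer=????qV????Rvoryv? -> prefix_len=0
Fragment 4: offset=6 data="krEO" -> buffer=????qVkrEORvoryv? -> prefix_len=0
Fragment 5: offset=0 data="ICnv" -> buffer=ICnvqVkrEORvoryv? -> prefix_len=16
Fragment 6: offset=16 data="B" -> buffer=ICnvqVkrEORvoryvB -> prefix_len=17

Answer: 0 0 0 0 16 17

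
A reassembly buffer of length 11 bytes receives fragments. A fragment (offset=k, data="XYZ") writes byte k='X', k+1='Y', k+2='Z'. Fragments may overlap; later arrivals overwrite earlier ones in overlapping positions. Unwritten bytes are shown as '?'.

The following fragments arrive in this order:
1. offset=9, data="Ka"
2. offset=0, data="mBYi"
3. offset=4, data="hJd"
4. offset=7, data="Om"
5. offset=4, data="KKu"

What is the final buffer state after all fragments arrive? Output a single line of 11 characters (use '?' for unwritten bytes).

Fragment 1: offset=9 data="Ka" -> buffer=?????????Ka
Fragment 2: offset=0 data="mBYi" -> buffer=mBYi?????Ka
Fragment 3: offset=4 data="hJd" -> buffer=mBYihJd??Ka
Fragment 4: offset=7 data="Om" -> buffer=mBYihJdOmKa
Fragment 5: offset=4 data="KKu" -> buffer=mBYiKKuOmKa

Answer: mBYiKKuOmKa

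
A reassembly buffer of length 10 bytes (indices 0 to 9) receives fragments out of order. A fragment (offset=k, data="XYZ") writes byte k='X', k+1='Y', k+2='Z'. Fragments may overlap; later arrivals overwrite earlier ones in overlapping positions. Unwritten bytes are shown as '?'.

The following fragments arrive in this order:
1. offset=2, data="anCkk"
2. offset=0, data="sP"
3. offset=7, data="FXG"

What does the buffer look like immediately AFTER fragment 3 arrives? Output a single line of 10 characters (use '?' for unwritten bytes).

Fragment 1: offset=2 data="anCkk" -> buffer=??anCkk???
Fragment 2: offset=0 data="sP" -> buffer=sPanCkk???
Fragment 3: offset=7 data="FXG" -> buffer=sPanCkkFXG

Answer: sPanCkkFXG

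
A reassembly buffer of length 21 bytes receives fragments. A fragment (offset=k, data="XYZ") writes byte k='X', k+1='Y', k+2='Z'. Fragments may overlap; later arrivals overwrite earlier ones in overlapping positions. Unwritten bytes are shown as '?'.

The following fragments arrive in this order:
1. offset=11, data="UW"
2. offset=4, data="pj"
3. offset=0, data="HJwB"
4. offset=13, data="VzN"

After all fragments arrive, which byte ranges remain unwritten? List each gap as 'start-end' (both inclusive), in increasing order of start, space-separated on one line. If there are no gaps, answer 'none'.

Fragment 1: offset=11 len=2
Fragment 2: offset=4 len=2
Fragment 3: offset=0 len=4
Fragment 4: offset=13 len=3
Gaps: 6-10 16-20

Answer: 6-10 16-20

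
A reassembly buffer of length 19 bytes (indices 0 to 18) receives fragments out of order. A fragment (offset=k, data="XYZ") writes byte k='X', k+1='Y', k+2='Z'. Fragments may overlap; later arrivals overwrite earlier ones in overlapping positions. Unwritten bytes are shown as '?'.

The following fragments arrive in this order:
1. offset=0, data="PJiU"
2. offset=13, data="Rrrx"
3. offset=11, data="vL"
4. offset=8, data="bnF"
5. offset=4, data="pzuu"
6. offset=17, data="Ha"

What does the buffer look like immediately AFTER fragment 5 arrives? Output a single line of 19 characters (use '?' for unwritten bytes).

Fragment 1: offset=0 data="PJiU" -> buffer=PJiU???????????????
Fragment 2: offset=13 data="Rrrx" -> buffer=PJiU?????????Rrrx??
Fragment 3: offset=11 data="vL" -> buffer=PJiU???????vLRrrx??
Fragment 4: offset=8 data="bnF" -> buffer=PJiU????bnFvLRrrx??
Fragment 5: offset=4 data="pzuu" -> buffer=PJiUpzuubnFvLRrrx??

Answer: PJiUpzuubnFvLRrrx??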